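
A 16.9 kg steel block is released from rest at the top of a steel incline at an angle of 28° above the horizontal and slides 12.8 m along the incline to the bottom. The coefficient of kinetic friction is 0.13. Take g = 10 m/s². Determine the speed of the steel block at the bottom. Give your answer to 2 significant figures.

9.5 m/s

The weight component along the incline is mg sin 28° = 79.341 N and the normal force is N = mg cos 28° = 149.218 N.
Friction up the slope is f = μN = 0.13 × 149.218 = 19.398 N, so the net downslope force is 79.341 − 19.398 = 59.943 N and a = 59.943 / 16.9 = 3.5469 m/s².
Starting from rest over a distance of 12.8 m, v² = 2aL = 2 × 3.5469 × 12.8 = 90.8006, so v = 9.5289 m/s.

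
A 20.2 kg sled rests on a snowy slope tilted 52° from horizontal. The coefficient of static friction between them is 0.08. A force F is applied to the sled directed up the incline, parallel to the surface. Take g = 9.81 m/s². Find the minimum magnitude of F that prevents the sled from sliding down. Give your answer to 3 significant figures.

The normal force is N = mg cos 52° = 122.001 N. With F at its minimum the sled is on the verge of sliding down, so static friction is at its maximum μ_s N = 0.08 × 122.001 = 9.760 N and acts up the slope.
Equilibrium along the incline: F + μ_s N = mg sin 52°, so F = 156.154 − 9.760 = 146.394 N.

146 N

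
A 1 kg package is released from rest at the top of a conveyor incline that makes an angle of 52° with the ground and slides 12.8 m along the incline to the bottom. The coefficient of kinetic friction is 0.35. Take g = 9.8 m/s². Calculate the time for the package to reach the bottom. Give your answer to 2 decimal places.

The weight component along the incline is mg sin 52° = 7.723 N and the normal force is N = mg cos 52° = 6.033 N.
Friction up the slope is f = μN = 0.35 × 6.033 = 2.112 N, so the net downslope force is 7.723 − 2.112 = 5.611 N and a = 5.611 / 1 = 5.6110 m/s².
Starting from rest, L = ½at², so t = √(2L/a) = √(2 × 12.8 / 5.6110) = 2.1360 s.

2.14 s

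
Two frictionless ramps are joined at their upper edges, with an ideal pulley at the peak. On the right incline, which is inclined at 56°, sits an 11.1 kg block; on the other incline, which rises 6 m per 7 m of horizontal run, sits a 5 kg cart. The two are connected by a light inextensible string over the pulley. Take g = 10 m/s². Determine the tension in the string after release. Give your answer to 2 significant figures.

51 N

Resolve each weight along its own incline: the 11.1 kg mass has component 11.1 × 10 × sin 56° = 92.023 N down its slope, and the 5 kg mass has 5 × 10 × sin 40.60° = 32.540 N down its slope.
The 11.1 kg side's 92.023 N exceeds the other side's 32.540 N, so that mass slides down and the 5 kg mass slides up. Taking that direction as positive, Newton's second law for the whole system gives 92.023 − 32.540 = (11.1 + 5) a, so a = 59.483 / 16.1 = 3.6946 m/s².
For the 5 kg mass (up-slope positive): T − 32.540 = 5 × 3.6946, so T = 51.013 N.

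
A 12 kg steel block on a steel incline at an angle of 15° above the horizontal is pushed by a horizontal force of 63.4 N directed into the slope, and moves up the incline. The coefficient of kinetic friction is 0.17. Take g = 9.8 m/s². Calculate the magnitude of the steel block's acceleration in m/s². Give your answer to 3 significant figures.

0.725 m/s²

The horizontal push has components F cos 15° = 63.4 × 0.9659 = 61.238 N up the incline and F sin 15° = 63.4 × 0.2588 = 16.408 N pressing into the surface.
The normal force is therefore N = mg cos 15° + F sin 15° = 113.590 + 16.408 = 129.998 N, and kinetic friction down the slope is μN = 0.17 × 129.998 = 22.100 N.
Along the incline: F cos 15° − mg sin 15° − μN = ma, so 61.238 − 30.435 − 22.100 = 12 a, giving a = 0.7252 m/s².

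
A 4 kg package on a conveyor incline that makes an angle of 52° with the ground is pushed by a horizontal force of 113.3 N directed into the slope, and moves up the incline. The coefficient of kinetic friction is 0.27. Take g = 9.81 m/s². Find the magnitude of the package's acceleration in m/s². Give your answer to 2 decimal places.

The horizontal push has components F cos 52° = 113.3 × 0.6157 = 69.759 N up the incline and F sin 52° = 113.3 × 0.7880 = 89.280 N pressing into the surface.
The normal force is therefore N = mg cos 52° + F sin 52° = 24.160 + 89.280 = 113.440 N, and kinetic friction down the slope is μN = 0.27 × 113.440 = 30.629 N.
Along the incline: F cos 52° − mg sin 52° − μN = ma, so 69.759 − 30.921 − 30.629 = 4 a, giving a = 2.0522 m/s².

2.05 m/s²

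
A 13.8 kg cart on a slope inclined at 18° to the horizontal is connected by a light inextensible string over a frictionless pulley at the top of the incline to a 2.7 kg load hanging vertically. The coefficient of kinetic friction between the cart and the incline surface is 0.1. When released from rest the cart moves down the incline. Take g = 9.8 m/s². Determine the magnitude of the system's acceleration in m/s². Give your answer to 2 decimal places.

0.15 m/s²

For the cart on the incline: the weight component along the slope is m₁g sin 18° = 13.8 × 9.8 × 0.3090 = 41.789 N and the normal force is N = m₁g cos 18° = 128.621 N.
Kinetic friction opposes the cart's motion down the incline: f = μN = 0.1 × 128.621 = 12.862 N acting up the slope.
Newton's second law for the cart (down-slope positive): 41.789 − 12.862 − T = 13.8 a. For the hanging load (upward positive): T − 2.7 × 9.8 = 2.7 a.
Adding the two equations eliminates T: 2.467 = 16.5 a, so a = 0.1495 m/s².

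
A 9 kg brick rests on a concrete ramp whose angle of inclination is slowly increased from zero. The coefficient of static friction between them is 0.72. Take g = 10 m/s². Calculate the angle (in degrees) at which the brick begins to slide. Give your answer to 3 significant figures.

35.8°

At the threshold of sliding, static friction is at its maximum μ_s N and exactly balances the weight component along the incline: mg sin θ = μ_s mg cos θ.
Hence tan θ = μ_s = 0.72, so θ = arctan(0.72) = 35.7539°.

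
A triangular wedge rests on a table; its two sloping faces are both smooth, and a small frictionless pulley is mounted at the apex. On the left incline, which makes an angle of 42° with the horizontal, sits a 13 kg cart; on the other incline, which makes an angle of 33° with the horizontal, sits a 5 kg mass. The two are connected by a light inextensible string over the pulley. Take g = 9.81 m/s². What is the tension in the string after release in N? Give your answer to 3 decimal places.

Resolve each weight along its own incline: the 13 kg mass has component 13 × 9.81 × sin 42° = 85.334 N down its slope, and the 5 kg mass has 5 × 9.81 × sin 33° = 26.715 N down its slope.
The 13 kg side's 85.334 N exceeds the other side's 26.715 N, so that mass slides down and the 5 kg mass slides up. Taking that direction as positive, Newton's second law for the whole system gives 85.334 − 26.715 = (13 + 5) a, so a = 58.619 / 18 = 3.2566 m/s².
For the 5 kg mass (up-slope positive): T − 26.715 = 5 × 3.2566, so T = 42.998 N.

42.998 N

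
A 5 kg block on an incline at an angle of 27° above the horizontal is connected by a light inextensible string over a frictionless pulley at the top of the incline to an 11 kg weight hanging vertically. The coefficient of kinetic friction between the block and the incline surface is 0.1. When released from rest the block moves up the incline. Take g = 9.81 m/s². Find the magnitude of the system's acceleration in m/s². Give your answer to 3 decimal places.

For the block on the incline: the weight component along the slope is m₁g sin 27° = 5 × 9.81 × 0.4540 = 22.269 N and the normal force is N = m₁g cos 27° = 43.704 N.
Kinetic friction opposes the block's motion up the incline: f = μN = 0.1 × 43.704 = 4.370 N acting down the slope.
Newton's second law for the block (up-slope positive): T − 22.269 − 4.370 = 5 a. For the hanging weight (downward positive): 11 × 9.81 − T = 11 a.
Adding the two equations eliminates T: 81.271 = 16 a, so a = 5.0794 m/s².

5.079 m/s²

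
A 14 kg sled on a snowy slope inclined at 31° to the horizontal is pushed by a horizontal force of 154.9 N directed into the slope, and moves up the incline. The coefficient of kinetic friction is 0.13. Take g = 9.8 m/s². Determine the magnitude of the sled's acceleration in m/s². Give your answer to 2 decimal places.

The horizontal push has components F cos 31° = 154.9 × 0.8572 = 132.780 N up the incline and F sin 31° = 154.9 × 0.5150 = 79.773 N pressing into the surface.
The normal force is therefore N = mg cos 31° + F sin 31° = 117.608 + 79.773 = 197.381 N, and kinetic friction down the slope is μN = 0.13 × 197.381 = 25.660 N.
Along the incline: F cos 31° − mg sin 31° − μN = ma, so 132.780 − 70.658 − 25.660 = 14 a, giving a = 2.6044 m/s².

2.60 m/s²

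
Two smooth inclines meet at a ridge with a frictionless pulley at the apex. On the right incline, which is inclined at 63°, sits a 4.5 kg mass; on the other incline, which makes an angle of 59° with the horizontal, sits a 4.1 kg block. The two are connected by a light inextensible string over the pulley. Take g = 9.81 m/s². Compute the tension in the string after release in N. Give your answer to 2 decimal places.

36.79 N

Resolve each weight along its own incline: the 4.5 kg mass has component 4.5 × 9.81 × sin 63° = 39.333 N down its slope, and the 4.1 kg mass has 4.1 × 9.81 × sin 59° = 34.476 N down its slope.
The 4.5 kg side's 39.333 N exceeds the other side's 34.476 N, so that mass slides down and the 4.1 kg mass slides up. Taking that direction as positive, Newton's second law for the whole system gives 39.333 − 34.476 = (4.5 + 4.1) a, so a = 4.857 / 8.6 = 0.5648 m/s².
For the 4.1 kg mass (up-slope positive): T − 34.476 = 4.1 × 0.5648, so T = 36.792 N.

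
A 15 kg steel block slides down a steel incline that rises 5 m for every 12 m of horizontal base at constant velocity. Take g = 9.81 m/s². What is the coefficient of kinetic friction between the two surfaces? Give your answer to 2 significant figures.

0.42

At constant velocity the net force along the incline is zero: mg sin 22.62° = μ mg cos 22.62°.
So μ = tan 22.62° = 0.3846 / 0.9231 = 0.4166.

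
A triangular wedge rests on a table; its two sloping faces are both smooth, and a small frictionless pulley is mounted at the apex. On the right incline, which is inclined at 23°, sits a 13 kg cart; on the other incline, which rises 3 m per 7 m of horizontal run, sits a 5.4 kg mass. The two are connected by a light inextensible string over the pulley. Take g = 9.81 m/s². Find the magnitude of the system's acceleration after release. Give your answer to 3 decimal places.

1.574 m/s²

Resolve each weight along its own incline: the 13 kg mass has component 13 × 9.81 × sin 23° = 49.830 N down its slope, and the 5.4 kg mass has 5.4 × 9.81 × sin 23.20° = 20.867 N down its slope.
The 13 kg side's 49.830 N exceeds the other side's 20.867 N, so that mass slides down and the 5.4 kg mass slides up. Taking that direction as positive, Newton's second law for the whole system gives 49.830 − 20.867 = (13 + 5.4) a, so a = 28.963 / 18.4 = 1.5741 m/s².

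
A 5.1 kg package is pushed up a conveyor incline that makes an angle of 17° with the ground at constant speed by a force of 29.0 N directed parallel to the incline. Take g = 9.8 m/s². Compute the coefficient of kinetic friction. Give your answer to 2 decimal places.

At constant speed ΣF = 0 along the incline. The applied 29.0 N acts up the slope; the weight component mg sin 17° = 14.613 N and kinetic friction μN both act down the slope.
So 29.0 = 14.613 + μ × 47.796, giving μ = (29.0 − 14.613) / 47.796 = 0.3010.

0.30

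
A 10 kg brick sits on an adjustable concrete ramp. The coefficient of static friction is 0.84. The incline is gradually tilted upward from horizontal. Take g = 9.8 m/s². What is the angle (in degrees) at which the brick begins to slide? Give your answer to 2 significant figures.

At the threshold of sliding, static friction is at its maximum μ_s N and exactly balances the weight component along the incline: mg sin θ = μ_s mg cos θ.
Hence tan θ = μ_s = 0.84, so θ = arctan(0.84) = 40.0303°.

40°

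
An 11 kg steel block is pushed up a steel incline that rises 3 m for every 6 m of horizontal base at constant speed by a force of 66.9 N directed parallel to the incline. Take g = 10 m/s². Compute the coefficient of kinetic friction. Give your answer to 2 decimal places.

At constant speed ΣF = 0 along the incline. The applied 66.9 N acts up the slope; the weight component mg sin 26.57° = 49.193 N and kinetic friction μN both act down the slope.
So 66.9 = 49.193 + μ × 98.387, giving μ = (66.9 − 49.193) / 98.387 = 0.1800.

0.18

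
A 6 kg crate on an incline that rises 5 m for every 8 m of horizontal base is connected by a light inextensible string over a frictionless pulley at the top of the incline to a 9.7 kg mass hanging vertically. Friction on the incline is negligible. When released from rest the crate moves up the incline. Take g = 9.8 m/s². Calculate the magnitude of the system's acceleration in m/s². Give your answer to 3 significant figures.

For the crate on the incline: the weight component along the slope is m₁g sin 32.01° = 6 × 9.8 × 0.5300 = 31.164 N and the normal force is N = m₁g cos 32.01° = 49.862 N.
Newton's second law for the crate (up-slope positive): T − 31.164 = 6 a. For the hanging mass (downward positive): 9.7 × 9.8 − T = 9.7 a.
Adding the two equations eliminates T: 63.896 = 15.7 a, so a = 4.0698 m/s².

4.07 m/s²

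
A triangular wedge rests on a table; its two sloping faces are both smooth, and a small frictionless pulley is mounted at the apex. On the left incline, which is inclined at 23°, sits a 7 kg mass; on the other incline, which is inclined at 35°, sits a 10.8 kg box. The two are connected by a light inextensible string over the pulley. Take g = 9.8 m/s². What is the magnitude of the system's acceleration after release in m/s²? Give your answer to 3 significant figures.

1.90 m/s²

Resolve each weight along its own incline: the 7 kg mass has component 7 × 9.8 × sin 23° = 26.804 N down its slope, and the 10.8 kg mass has 10.8 × 9.8 × sin 35° = 60.707 N down its slope.
The 10.8 kg side's 60.707 N exceeds the other side's 26.804 N, so that mass slides down and the 7 kg mass slides up. Taking that direction as positive, Newton's second law for the whole system gives 60.707 − 26.804 = (7 + 10.8) a, so a = 33.903 / 17.8 = 1.9047 m/s².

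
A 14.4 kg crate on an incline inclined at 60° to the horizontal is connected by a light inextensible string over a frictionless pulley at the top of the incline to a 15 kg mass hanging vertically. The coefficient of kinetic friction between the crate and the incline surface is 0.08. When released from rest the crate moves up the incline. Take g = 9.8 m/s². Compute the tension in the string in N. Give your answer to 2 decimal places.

137.23 N

For the crate on the incline: the weight component along the slope is m₁g sin 60° = 14.4 × 9.8 × 0.8660 = 122.210 N and the normal force is N = m₁g cos 60° = 70.560 N.
Kinetic friction opposes the crate's motion up the incline: f = μN = 0.08 × 70.560 = 5.645 N acting down the slope.
Newton's second law for the crate (up-slope positive): T − 122.210 − 5.645 = 14.4 a. For the hanging mass (downward positive): 15 × 9.8 − T = 15 a.
Adding the two equations eliminates T: 19.145 = 29.4 a, so a = 0.6512 m/s².
Then from the hanging mass's equation, T = 15 × (9.8 − 0.6512) = 137.232 N.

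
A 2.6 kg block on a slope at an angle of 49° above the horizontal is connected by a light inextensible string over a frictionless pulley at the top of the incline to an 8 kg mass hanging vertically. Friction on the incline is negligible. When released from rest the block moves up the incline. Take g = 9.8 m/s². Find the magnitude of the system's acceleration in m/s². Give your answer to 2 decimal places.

5.58 m/s²

For the block on the incline: the weight component along the slope is m₁g sin 49° = 2.6 × 9.8 × 0.7547 = 19.230 N and the normal force is N = m₁g cos 49° = 16.716 N.
Newton's second law for the block (up-slope positive): T − 19.230 = 2.6 a. For the hanging mass (downward positive): 8 × 9.8 − T = 8 a.
Adding the two equations eliminates T: 59.170 = 10.6 a, so a = 5.5821 m/s².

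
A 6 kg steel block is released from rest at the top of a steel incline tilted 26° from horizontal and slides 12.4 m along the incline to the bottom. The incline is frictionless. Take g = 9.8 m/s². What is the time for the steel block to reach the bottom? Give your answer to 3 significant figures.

The weight component along the incline is mg sin 26° = 25.776 N and the normal force is N = mg cos 26° = 52.849 N.
With no friction, a = g sin 26° = 4.2960 m/s².
Starting from rest, L = ½at², so t = √(2L/a) = √(2 × 12.4 / 4.2960) = 2.4027 s.

2.40 s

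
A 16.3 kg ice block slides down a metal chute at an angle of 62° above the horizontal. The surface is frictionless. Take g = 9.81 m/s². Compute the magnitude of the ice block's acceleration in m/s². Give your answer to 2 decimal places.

Resolving the weight along the incline: the component pulling the ice block down the slope is mg sin 62° = 16.3 × 9.81 × 0.8829 = 141.178 N, and the normal force is N = mg cos 62° = 16.3 × 9.81 × 0.4695 = 75.074 N.
With no friction the net force along the incline is 141.178 N, so a = g sin 62° = 141.178 / 16.3 = 8.6612 m/s².

8.66 m/s²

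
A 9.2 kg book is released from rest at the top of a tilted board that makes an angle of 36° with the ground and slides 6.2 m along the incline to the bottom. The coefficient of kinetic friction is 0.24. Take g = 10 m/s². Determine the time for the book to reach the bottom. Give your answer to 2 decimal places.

The weight component along the incline is mg sin 36° = 54.076 N and the normal force is N = mg cos 36° = 74.430 N.
Friction up the slope is f = μN = 0.24 × 74.430 = 17.863 N, so the net downslope force is 54.076 − 17.863 = 36.213 N and a = 36.213 / 9.2 = 3.9362 m/s².
Starting from rest, L = ½at², so t = √(2L/a) = √(2 × 6.2 / 3.9362) = 1.7749 s.

1.77 s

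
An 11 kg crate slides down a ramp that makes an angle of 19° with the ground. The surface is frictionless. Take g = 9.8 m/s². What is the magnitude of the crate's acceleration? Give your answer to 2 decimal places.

Resolving the weight along the incline: the component pulling the crate down the slope is mg sin 19° = 11 × 9.8 × 0.3256 = 35.100 N, and the normal force is N = mg cos 19° = 11 × 9.8 × 0.9455 = 101.925 N.
With no friction the net force along the incline is 35.100 N, so a = g sin 19° = 35.100 / 11 = 3.1909 m/s².

3.19 m/s²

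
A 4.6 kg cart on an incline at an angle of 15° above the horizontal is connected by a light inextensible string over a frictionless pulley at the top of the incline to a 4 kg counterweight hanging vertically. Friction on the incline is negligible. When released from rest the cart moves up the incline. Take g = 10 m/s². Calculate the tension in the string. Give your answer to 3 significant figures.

For the cart on the incline: the weight component along the slope is m₁g sin 15° = 4.6 × 10 × 0.2588 = 11.905 N and the normal force is N = m₁g cos 15° = 44.433 N.
Newton's second law for the cart (up-slope positive): T − 11.905 = 4.6 a. For the hanging counterweight (downward positive): 4 × 10 − T = 4 a.
Adding the two equations eliminates T: 28.095 = 8.6 a, so a = 3.2669 m/s².
Then from the hanging counterweight's equation, T = 4 × (10 − 3.2669) = 26.932 N.

26.9 N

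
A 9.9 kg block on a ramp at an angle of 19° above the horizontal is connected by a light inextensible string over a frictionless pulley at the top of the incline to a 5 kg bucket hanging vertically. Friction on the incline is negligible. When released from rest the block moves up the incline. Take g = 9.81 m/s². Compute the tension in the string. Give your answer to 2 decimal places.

43.20 N

For the block on the incline: the weight component along the slope is m₁g sin 19° = 9.9 × 9.81 × 0.3256 = 31.622 N and the normal force is N = m₁g cos 19° = 91.828 N.
Newton's second law for the block (up-slope positive): T − 31.622 = 9.9 a. For the hanging bucket (downward positive): 5 × 9.81 − T = 5 a.
Adding the two equations eliminates T: 17.428 = 14.9 a, so a = 1.1697 m/s².
Then from the hanging bucket's equation, T = 5 × (9.81 − 1.1697) = 43.201 N.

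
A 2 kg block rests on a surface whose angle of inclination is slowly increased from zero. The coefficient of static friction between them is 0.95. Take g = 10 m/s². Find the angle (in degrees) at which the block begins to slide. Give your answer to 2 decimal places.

At the threshold of sliding, static friction is at its maximum μ_s N and exactly balances the weight component along the incline: mg sin θ = μ_s mg cos θ.
Hence tan θ = μ_s = 0.95, so θ = arctan(0.95) = 43.5312°.

43.53°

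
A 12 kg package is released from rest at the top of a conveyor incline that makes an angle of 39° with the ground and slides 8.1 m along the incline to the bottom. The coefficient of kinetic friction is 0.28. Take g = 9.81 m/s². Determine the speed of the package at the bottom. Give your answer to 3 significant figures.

The weight component along the incline is mg sin 39° = 74.084 N and the normal force is N = mg cos 39° = 91.486 N.
Friction up the slope is f = μN = 0.28 × 91.486 = 25.616 N, so the net downslope force is 74.084 − 25.616 = 48.468 N and a = 48.468 / 12 = 4.0390 m/s².
Starting from rest over a distance of 8.1 m, v² = 2aL = 2 × 4.0390 × 8.1 = 65.4318, so v = 8.0890 m/s.

8.09 m/s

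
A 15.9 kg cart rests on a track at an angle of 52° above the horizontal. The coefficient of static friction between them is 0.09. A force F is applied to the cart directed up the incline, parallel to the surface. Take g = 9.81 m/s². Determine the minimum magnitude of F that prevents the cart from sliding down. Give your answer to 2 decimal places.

114.27 N

The normal force is N = mg cos 52° = 96.030 N. With F at its minimum the cart is on the verge of sliding down, so static friction is at its maximum μ_s N = 0.09 × 96.030 = 8.643 N and acts up the slope.
Equilibrium along the incline: F + μ_s N = mg sin 52°, so F = 122.913 − 8.643 = 114.270 N.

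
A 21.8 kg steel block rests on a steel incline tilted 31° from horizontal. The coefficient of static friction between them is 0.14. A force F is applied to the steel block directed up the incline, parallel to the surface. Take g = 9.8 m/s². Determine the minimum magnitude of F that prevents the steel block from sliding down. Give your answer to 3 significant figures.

The normal force is N = mg cos 31° = 183.125 N. With F at its minimum the steel block is on the verge of sliding down, so static friction is at its maximum μ_s N = 0.14 × 183.125 = 25.638 N and acts up the slope.
Equilibrium along the incline: F + μ_s N = mg sin 31°, so F = 110.033 − 25.638 = 84.395 N.

84.4 N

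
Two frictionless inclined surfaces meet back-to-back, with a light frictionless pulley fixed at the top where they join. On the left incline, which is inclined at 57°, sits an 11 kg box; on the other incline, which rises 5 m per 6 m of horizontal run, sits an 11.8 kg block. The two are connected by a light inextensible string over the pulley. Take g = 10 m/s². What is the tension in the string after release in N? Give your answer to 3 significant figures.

Resolve each weight along its own incline: the 11 kg mass has component 11 × 10 × sin 57° = 92.254 N down its slope, and the 11.8 kg mass has 11.8 × 10 × sin 39.81° = 75.542 N down its slope.
The 11 kg side's 92.254 N exceeds the other side's 75.542 N, so that mass slides down and the 11.8 kg mass slides up. Taking that direction as positive, Newton's second law for the whole system gives 92.254 − 75.542 = (11 + 11.8) a, so a = 16.712 / 22.8 = 0.7330 m/s².
For the 11.8 kg mass (up-slope positive): T − 75.542 = 11.8 × 0.7330, so T = 84.191 N.

84.2 N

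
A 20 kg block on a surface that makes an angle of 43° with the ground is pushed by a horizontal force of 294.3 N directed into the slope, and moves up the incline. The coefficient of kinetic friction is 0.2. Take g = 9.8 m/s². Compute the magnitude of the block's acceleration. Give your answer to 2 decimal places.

The horizontal push has components F cos 43° = 294.3 × 0.7314 = 215.251 N up the incline and F sin 43° = 294.3 × 0.6820 = 200.713 N pressing into the surface.
The normal force is therefore N = mg cos 43° + F sin 43° = 143.354 + 200.713 = 344.067 N, and kinetic friction down the slope is μN = 0.2 × 344.067 = 68.813 N.
Along the incline: F cos 43° − mg sin 43° − μN = ma, so 215.251 − 133.672 − 68.813 = 20 a, giving a = 0.6383 m/s².

0.64 m/s²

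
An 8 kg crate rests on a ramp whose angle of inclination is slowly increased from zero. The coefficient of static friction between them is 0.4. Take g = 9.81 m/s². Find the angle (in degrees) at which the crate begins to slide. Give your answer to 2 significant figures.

22°

At the threshold of sliding, static friction is at its maximum μ_s N and exactly balances the weight component along the incline: mg sin θ = μ_s mg cos θ.
Hence tan θ = μ_s = 0.4, so θ = arctan(0.4) = 21.8014°.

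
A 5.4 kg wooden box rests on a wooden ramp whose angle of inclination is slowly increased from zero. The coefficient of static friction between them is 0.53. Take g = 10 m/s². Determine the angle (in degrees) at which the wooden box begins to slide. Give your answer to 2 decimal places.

27.92°

At the threshold of sliding, static friction is at its maximum μ_s N and exactly balances the weight component along the incline: mg sin θ = μ_s mg cos θ.
Hence tan θ = μ_s = 0.53, so θ = arctan(0.53) = 27.9236°.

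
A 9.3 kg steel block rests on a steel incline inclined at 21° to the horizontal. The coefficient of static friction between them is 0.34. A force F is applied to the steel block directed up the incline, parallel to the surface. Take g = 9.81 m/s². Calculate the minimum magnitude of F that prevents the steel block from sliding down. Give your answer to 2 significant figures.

The normal force is N = mg cos 21° = 85.173 N. With F at its minimum the steel block is on the verge of sliding down, so static friction is at its maximum μ_s N = 0.34 × 85.173 = 28.959 N and acts up the slope.
Equilibrium along the incline: F + μ_s N = mg sin 21°, so F = 32.695 − 28.959 = 3.736 N.

3.7 N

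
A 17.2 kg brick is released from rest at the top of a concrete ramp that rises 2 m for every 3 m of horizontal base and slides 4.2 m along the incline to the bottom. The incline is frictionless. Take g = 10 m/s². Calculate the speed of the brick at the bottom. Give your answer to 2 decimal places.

The weight component along the incline is mg sin 33.69° = 95.408 N and the normal force is N = mg cos 33.69° = 143.113 N.
With no friction, a = g sin 33.69° = 5.5470 m/s².
Starting from rest over a distance of 4.2 m, v² = 2aL = 2 × 5.5470 × 4.2 = 46.5948, so v = 6.8260 m/s.

6.83 m/s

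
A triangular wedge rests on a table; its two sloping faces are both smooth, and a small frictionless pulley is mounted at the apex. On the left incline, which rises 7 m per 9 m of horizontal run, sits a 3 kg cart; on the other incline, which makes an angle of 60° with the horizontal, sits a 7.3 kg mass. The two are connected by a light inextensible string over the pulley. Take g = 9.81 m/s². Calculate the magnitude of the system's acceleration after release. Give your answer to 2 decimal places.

Resolve each weight along its own incline: the 3 kg mass has component 3 × 9.81 × sin 37.87° = 18.068 N down its slope, and the 7.3 kg mass has 7.3 × 9.81 × sin 60° = 62.019 N down its slope.
The 7.3 kg side's 62.019 N exceeds the other side's 18.068 N, so that mass slides down and the 3 kg mass slides up. Taking that direction as positive, Newton's second law for the whole system gives 62.019 − 18.068 = (3 + 7.3) a, so a = 43.951 / 10.3 = 4.2671 m/s².

4.27 m/s²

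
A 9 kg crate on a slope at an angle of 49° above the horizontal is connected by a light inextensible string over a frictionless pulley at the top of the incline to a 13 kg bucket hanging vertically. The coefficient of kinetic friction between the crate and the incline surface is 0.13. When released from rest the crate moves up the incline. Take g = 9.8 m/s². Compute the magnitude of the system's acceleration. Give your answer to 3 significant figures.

2.42 m/s²

For the crate on the incline: the weight component along the slope is m₁g sin 49° = 9 × 9.8 × 0.7547 = 66.565 N and the normal force is N = m₁g cos 49° = 57.864 N.
Kinetic friction opposes the crate's motion up the incline: f = μN = 0.13 × 57.864 = 7.522 N acting down the slope.
Newton's second law for the crate (up-slope positive): T − 66.565 − 7.522 = 9 a. For the hanging bucket (downward positive): 13 × 9.8 − T = 13 a.
Adding the two equations eliminates T: 53.313 = 22 a, so a = 2.4233 m/s².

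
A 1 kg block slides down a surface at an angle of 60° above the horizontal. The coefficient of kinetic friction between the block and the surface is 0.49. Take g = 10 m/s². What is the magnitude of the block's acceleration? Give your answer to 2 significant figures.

Resolving the weight along the incline: the component pulling the block down the slope is mg sin 60° = 1 × 10 × 0.8660 = 8.660 N, and the normal force is N = mg cos 60° = 1 × 10 × 0.5000 = 5.000 N.
Kinetic friction acts up the slope with magnitude f = μN = 0.49 × 5.000 = 2.450 N.
Net force along the incline is 8.660 − 2.450 = 6.210 N, so a = 6.210 / 1 = 6.2100 m/s².

6.2 m/s²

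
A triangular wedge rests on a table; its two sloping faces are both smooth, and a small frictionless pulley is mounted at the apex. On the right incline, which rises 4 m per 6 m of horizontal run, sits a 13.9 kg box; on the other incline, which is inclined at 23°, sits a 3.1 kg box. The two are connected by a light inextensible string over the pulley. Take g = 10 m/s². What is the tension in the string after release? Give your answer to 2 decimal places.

Resolve each weight along its own incline: the 13.9 kg mass has component 13.9 × 10 × sin 33.69° = 77.103 N down its slope, and the 3.1 kg mass has 3.1 × 10 × sin 23° = 12.113 N down its slope.
The 13.9 kg side's 77.103 N exceeds the other side's 12.113 N, so that mass slides down and the 3.1 kg mass slides up. Taking that direction as positive, Newton's second law for the whole system gives 77.103 − 12.113 = (13.9 + 3.1) a, so a = 64.990 / 17 = 3.8229 m/s².
For the 3.1 kg mass (up-slope positive): T − 12.113 = 3.1 × 3.8229, so T = 23.964 N.

23.96 N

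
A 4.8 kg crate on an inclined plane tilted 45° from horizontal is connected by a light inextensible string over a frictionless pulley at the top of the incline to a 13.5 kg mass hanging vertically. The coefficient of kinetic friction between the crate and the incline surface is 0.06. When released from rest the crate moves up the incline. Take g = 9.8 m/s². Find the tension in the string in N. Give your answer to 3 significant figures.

For the crate on the incline: the weight component along the slope is m₁g sin 45° = 4.8 × 9.8 × 0.7071 = 33.262 N and the normal force is N = m₁g cos 45° = 33.262 N.
Kinetic friction opposes the crate's motion up the incline: f = μN = 0.06 × 33.262 = 1.996 N acting down the slope.
Newton's second law for the crate (up-slope positive): T − 33.262 − 1.996 = 4.8 a. For the hanging mass (downward positive): 13.5 × 9.8 − T = 13.5 a.
Adding the two equations eliminates T: 97.042 = 18.3 a, so a = 5.3028 m/s².
Then from the hanging mass's equation, T = 13.5 × (9.8 − 5.3028) = 60.712 N.

60.7 N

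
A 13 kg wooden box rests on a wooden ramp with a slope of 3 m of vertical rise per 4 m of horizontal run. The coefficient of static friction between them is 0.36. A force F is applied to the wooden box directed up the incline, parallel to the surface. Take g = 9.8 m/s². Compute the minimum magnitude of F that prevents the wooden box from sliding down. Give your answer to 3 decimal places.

The normal force is N = mg cos 36.87° = 101.920 N. With F at its minimum the wooden box is on the verge of sliding down, so static friction is at its maximum μ_s N = 0.36 × 101.920 = 36.691 N and acts up the slope.
Equilibrium along the incline: F + μ_s N = mg sin 36.87°, so F = 76.440 − 36.691 = 39.749 N.

39.749 N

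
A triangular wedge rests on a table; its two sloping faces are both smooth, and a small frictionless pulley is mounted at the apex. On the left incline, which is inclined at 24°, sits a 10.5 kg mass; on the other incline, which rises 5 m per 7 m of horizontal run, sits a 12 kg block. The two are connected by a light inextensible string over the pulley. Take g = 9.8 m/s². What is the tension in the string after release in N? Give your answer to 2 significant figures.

Resolve each weight along its own incline: the 10.5 kg mass has component 10.5 × 9.8 × sin 24° = 41.853 N down its slope, and the 12 kg mass has 12 × 9.8 × sin 35.54° = 68.354 N down its slope.
The 12 kg side's 68.354 N exceeds the other side's 41.853 N, so that mass slides down and the 10.5 kg mass slides up. Taking that direction as positive, Newton's second law for the whole system gives 68.354 − 41.853 = (10.5 + 12) a, so a = 26.501 / 22.5 = 1.1778 m/s².
For the 10.5 kg mass (up-slope positive): T − 41.853 = 10.5 × 1.1778, so T = 54.220 N.

54 N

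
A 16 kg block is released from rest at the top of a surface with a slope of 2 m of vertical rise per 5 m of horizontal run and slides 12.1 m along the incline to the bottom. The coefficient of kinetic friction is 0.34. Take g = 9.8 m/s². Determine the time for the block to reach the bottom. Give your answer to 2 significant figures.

The weight component along the incline is mg sin 21.80° = 58.234 N and the normal force is N = mg cos 21.80° = 145.585 N.
Friction up the slope is f = μN = 0.34 × 145.585 = 49.499 N, so the net downslope force is 58.234 − 49.499 = 8.735 N and a = 8.735 / 16 = 0.5459 m/s².
Starting from rest, L = ½at², so t = √(2L/a) = √(2 × 12.1 / 0.5459) = 6.6581 s.

6.7 s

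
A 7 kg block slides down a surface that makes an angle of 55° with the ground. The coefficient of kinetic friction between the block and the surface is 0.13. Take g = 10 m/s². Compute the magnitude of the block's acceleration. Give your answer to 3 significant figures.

Resolving the weight along the incline: the component pulling the block down the slope is mg sin 55° = 7 × 10 × 0.8192 = 57.344 N, and the normal force is N = mg cos 55° = 7 × 10 × 0.5736 = 40.152 N.
Kinetic friction acts up the slope with magnitude f = μN = 0.13 × 40.152 = 5.220 N.
Net force along the incline is 57.344 − 5.220 = 52.124 N, so a = 52.124 / 7 = 7.4463 m/s².

7.45 m/s²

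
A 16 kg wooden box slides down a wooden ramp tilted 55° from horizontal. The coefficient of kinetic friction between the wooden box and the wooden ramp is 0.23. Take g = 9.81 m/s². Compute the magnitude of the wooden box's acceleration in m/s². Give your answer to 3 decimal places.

6.742 m/s²

Resolving the weight along the incline: the component pulling the wooden box down the slope is mg sin 55° = 16 × 9.81 × 0.8192 = 128.582 N, and the normal force is N = mg cos 55° = 16 × 9.81 × 0.5736 = 90.032 N.
Kinetic friction acts up the slope with magnitude f = μN = 0.23 × 90.032 = 20.707 N.
Net force along the incline is 128.582 − 20.707 = 107.875 N, so a = 107.875 / 16 = 6.7422 m/s².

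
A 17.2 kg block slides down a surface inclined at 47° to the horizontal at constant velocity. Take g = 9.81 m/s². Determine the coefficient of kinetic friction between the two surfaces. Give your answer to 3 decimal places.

1.072

At constant velocity the net force along the incline is zero: mg sin 47° = μ mg cos 47°.
So μ = tan 47° = 0.7314 / 0.6820 = 1.0724.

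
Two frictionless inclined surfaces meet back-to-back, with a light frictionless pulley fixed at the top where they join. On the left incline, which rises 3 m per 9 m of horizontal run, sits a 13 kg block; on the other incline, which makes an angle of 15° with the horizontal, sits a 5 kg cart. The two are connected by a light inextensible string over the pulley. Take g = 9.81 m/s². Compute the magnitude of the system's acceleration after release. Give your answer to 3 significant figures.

Resolve each weight along its own incline: the 13 kg mass has component 13 × 9.81 × sin 18.43° = 40.329 N down its slope, and the 5 kg mass has 5 × 9.81 × sin 15° = 12.695 N down its slope.
The 13 kg side's 40.329 N exceeds the other side's 12.695 N, so that mass slides down and the 5 kg mass slides up. Taking that direction as positive, Newton's second law for the whole system gives 40.329 − 12.695 = (13 + 5) a, so a = 27.634 / 18 = 1.5352 m/s².

1.54 m/s²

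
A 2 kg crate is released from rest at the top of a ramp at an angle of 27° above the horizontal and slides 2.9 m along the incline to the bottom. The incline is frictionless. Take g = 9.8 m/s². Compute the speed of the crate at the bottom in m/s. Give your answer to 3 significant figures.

5.08 m/s

The weight component along the incline is mg sin 27° = 8.898 N and the normal force is N = mg cos 27° = 17.464 N.
With no friction, a = g sin 27° = 4.4491 m/s².
Starting from rest over a distance of 2.9 m, v² = 2aL = 2 × 4.4491 × 2.9 = 25.8048, so v = 5.0798 m/s.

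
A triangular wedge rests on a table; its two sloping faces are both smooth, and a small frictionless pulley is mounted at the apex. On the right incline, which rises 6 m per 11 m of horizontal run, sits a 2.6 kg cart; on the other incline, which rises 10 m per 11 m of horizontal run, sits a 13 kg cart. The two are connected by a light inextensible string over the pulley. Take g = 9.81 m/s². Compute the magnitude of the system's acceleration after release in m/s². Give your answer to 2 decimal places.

Resolve each weight along its own incline: the 2.6 kg mass has component 2.6 × 9.81 × sin 28.61° = 12.214 N down its slope, and the 13 kg mass has 13 × 9.81 × sin 42.27° = 85.786 N down its slope.
The 13 kg side's 85.786 N exceeds the other side's 12.214 N, so that mass slides down and the 2.6 kg mass slides up. Taking that direction as positive, Newton's second law for the whole system gives 85.786 − 12.214 = (2.6 + 13) a, so a = 73.572 / 15.6 = 4.7162 m/s².

4.72 m/s²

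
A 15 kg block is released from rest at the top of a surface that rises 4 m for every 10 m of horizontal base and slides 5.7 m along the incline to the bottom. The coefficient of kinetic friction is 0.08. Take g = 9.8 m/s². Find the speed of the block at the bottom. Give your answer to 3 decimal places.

5.761 m/s

The weight component along the incline is mg sin 21.80° = 54.594 N and the normal force is N = mg cos 21.80° = 136.486 N.
Friction up the slope is f = μN = 0.08 × 136.486 = 10.919 N, so the net downslope force is 54.594 − 10.919 = 43.675 N and a = 43.675 / 15 = 2.9117 m/s².
Starting from rest over a distance of 5.7 m, v² = 2aL = 2 × 2.9117 × 5.7 = 33.1934, so v = 5.7614 m/s.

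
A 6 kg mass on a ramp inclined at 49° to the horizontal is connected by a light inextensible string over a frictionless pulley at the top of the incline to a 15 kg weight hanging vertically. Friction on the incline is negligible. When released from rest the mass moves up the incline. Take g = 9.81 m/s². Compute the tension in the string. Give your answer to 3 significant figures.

73.8 N

For the mass on the incline: the weight component along the slope is m₁g sin 49° = 6 × 9.81 × 0.7547 = 44.422 N and the normal force is N = m₁g cos 49° = 38.616 N.
Newton's second law for the mass (up-slope positive): T − 44.422 = 6 a. For the hanging weight (downward positive): 15 × 9.81 − T = 15 a.
Adding the two equations eliminates T: 102.728 = 21 a, so a = 4.8918 m/s².
Then from the hanging weight's equation, T = 15 × (9.81 − 4.8918) = 73.773 N.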